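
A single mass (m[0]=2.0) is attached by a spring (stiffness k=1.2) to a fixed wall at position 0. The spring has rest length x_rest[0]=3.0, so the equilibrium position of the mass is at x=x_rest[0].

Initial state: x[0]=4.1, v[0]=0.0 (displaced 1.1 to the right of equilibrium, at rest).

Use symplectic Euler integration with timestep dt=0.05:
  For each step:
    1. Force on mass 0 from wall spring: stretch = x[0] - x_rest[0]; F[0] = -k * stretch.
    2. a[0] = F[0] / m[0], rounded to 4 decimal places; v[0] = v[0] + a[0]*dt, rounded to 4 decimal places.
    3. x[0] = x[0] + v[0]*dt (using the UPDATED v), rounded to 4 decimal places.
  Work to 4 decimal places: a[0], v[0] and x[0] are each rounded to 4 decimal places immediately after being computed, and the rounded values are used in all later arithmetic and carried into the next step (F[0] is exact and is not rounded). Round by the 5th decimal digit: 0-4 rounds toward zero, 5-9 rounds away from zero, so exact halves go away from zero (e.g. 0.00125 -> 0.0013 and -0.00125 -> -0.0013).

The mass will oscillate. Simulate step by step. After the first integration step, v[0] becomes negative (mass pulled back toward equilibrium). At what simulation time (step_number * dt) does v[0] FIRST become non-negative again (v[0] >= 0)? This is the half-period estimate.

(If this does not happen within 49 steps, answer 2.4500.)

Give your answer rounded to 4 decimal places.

Answer: 2.4500

Derivation:
Step 0: x=[4.1000] v=[0.0000]
Step 1: x=[4.0984] v=[-0.0330]
Step 2: x=[4.0951] v=[-0.0660]
Step 3: x=[4.0902] v=[-0.0989]
Step 4: x=[4.0836] v=[-0.1316]
Step 5: x=[4.0754] v=[-0.1641]
Step 6: x=[4.0656] v=[-0.1964]
Step 7: x=[4.0542] v=[-0.2284]
Step 8: x=[4.0412] v=[-0.2600]
Step 9: x=[4.0266] v=[-0.2912]
Step 10: x=[4.0105] v=[-0.3220]
Step 11: x=[3.9929] v=[-0.3523]
Step 12: x=[3.9738] v=[-0.3821]
Step 13: x=[3.9532] v=[-0.4113]
Step 14: x=[3.9312] v=[-0.4399]
Step 15: x=[3.9078] v=[-0.4678]
Step 16: x=[3.8831] v=[-0.4950]
Step 17: x=[3.8570] v=[-0.5215]
Step 18: x=[3.8296] v=[-0.5472]
Step 19: x=[3.8010] v=[-0.5721]
Step 20: x=[3.7712] v=[-0.5961]
Step 21: x=[3.7402] v=[-0.6192]
Step 22: x=[3.7081] v=[-0.6414]
Step 23: x=[3.6750] v=[-0.6626]
Step 24: x=[3.6409] v=[-0.6829]
Step 25: x=[3.6058] v=[-0.7021]
Step 26: x=[3.5698] v=[-0.7203]
Step 27: x=[3.5329] v=[-0.7374]
Step 28: x=[3.4952] v=[-0.7534]
Step 29: x=[3.4568] v=[-0.7683]
Step 30: x=[3.4177] v=[-0.7820]
Step 31: x=[3.3780] v=[-0.7945]
Step 32: x=[3.3377] v=[-0.8058]
Step 33: x=[3.2969] v=[-0.8159]
Step 34: x=[3.2557] v=[-0.8248]
Step 35: x=[3.2141] v=[-0.8325]
Step 36: x=[3.1722] v=[-0.8389]
Step 37: x=[3.1300] v=[-0.8441]
Step 38: x=[3.0876] v=[-0.8480]
Step 39: x=[3.0451] v=[-0.8506]
Step 40: x=[3.0025] v=[-0.8520]
Step 41: x=[2.9599] v=[-0.8521]
Step 42: x=[2.9174] v=[-0.8509]
Step 43: x=[2.8750] v=[-0.8484]
Step 44: x=[2.8328] v=[-0.8447]
Step 45: x=[2.7908] v=[-0.8397]
Step 46: x=[2.7491] v=[-0.8334]
Step 47: x=[2.7078] v=[-0.8259]
Step 48: x=[2.6669] v=[-0.8171]
Step 49: x=[2.6265] v=[-0.8071]
v[0] did not become non-negative within 49 steps; using fallback time=2.4500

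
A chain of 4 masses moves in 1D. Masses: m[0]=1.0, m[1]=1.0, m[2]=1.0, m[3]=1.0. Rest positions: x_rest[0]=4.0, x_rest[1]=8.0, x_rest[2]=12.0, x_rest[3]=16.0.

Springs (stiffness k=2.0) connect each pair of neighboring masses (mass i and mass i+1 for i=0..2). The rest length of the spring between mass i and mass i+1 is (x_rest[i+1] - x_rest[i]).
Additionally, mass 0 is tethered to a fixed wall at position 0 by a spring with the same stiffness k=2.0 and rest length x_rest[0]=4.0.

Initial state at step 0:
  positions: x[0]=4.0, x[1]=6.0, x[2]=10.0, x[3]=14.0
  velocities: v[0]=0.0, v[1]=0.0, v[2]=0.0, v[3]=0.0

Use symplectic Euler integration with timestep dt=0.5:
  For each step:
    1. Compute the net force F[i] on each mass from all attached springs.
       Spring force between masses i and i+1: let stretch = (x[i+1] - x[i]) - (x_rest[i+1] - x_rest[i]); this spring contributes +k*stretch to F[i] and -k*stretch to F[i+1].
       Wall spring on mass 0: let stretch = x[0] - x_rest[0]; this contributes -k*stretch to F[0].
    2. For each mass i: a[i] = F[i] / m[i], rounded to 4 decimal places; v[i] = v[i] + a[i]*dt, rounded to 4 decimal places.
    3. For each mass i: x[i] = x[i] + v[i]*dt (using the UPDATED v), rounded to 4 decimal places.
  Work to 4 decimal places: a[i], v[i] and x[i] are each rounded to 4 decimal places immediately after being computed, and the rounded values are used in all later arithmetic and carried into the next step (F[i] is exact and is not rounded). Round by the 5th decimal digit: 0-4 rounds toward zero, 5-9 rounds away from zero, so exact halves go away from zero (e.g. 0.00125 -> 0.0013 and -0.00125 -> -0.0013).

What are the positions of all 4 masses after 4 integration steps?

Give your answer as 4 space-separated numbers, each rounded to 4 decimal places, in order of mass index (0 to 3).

Step 0: x=[4.0000 6.0000 10.0000 14.0000] v=[0.0000 0.0000 0.0000 0.0000]
Step 1: x=[3.0000 7.0000 10.0000 14.0000] v=[-2.0000 2.0000 0.0000 0.0000]
Step 2: x=[2.5000 7.5000 10.5000 14.0000] v=[-1.0000 1.0000 1.0000 0.0000]
Step 3: x=[3.2500 7.0000 11.2500 14.2500] v=[1.5000 -1.0000 1.5000 0.5000]
Step 4: x=[4.2500 6.7500 11.3750 15.0000] v=[2.0000 -0.5000 0.2500 1.5000]

Answer: 4.2500 6.7500 11.3750 15.0000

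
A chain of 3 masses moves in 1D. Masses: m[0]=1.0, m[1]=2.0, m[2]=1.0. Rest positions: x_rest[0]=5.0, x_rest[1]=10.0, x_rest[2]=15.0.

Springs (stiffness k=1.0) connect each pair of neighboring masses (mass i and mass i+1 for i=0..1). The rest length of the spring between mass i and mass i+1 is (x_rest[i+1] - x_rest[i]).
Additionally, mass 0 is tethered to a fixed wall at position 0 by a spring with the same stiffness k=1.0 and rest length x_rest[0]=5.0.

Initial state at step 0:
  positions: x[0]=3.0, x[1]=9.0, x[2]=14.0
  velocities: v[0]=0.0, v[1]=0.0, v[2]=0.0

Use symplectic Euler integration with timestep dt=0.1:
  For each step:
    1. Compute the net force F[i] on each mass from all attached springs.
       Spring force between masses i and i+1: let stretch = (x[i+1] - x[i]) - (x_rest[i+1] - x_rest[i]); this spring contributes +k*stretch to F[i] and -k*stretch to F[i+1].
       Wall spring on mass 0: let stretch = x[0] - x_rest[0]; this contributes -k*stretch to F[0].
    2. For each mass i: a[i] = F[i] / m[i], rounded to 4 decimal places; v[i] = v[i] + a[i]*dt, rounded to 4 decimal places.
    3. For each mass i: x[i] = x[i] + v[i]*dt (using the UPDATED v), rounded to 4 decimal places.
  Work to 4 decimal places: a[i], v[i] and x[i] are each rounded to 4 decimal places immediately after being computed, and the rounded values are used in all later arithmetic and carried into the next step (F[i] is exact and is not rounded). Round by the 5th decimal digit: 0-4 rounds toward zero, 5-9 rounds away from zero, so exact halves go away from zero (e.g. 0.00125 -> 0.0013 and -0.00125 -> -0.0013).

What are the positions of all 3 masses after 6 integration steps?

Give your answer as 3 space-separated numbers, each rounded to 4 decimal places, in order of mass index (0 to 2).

Answer: 3.5858 8.9086 13.9968

Derivation:
Step 0: x=[3.0000 9.0000 14.0000] v=[0.0000 0.0000 0.0000]
Step 1: x=[3.0300 8.9950 14.0000] v=[0.3000 -0.0500 0.0000]
Step 2: x=[3.0894 8.9852 14.0000] v=[0.5935 -0.0980 -0.0005]
Step 3: x=[3.1768 8.9710 13.9998] v=[0.8741 -0.1421 -0.0020]
Step 4: x=[3.2904 8.9530 13.9993] v=[1.1358 -0.1804 -0.0049]
Step 5: x=[3.4277 8.9319 13.9984] v=[1.3730 -0.2112 -0.0095]
Step 6: x=[3.5858 8.9086 13.9968] v=[1.5807 -0.2331 -0.0162]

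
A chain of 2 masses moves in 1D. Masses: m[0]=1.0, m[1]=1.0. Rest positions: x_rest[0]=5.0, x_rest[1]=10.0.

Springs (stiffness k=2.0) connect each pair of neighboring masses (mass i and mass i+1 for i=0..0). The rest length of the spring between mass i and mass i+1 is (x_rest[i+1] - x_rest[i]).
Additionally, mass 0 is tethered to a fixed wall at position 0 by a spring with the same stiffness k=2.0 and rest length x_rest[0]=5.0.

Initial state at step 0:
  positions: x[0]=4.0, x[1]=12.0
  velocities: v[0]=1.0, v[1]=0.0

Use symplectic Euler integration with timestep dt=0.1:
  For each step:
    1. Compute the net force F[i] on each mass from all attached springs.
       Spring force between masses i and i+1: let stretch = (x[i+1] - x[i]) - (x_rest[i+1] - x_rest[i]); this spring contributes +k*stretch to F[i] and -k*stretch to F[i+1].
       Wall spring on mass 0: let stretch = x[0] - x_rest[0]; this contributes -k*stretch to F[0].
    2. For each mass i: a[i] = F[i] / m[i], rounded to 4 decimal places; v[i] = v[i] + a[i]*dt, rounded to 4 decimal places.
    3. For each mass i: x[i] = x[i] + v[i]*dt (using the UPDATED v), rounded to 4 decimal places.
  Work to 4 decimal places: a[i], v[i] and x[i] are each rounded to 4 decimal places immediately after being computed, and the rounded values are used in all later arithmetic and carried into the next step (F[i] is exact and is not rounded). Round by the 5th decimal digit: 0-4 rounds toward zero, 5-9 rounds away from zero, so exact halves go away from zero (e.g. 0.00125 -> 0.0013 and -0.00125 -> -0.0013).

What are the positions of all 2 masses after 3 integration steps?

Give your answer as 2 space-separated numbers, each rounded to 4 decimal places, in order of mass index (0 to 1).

Answer: 4.7424 11.6617

Derivation:
Step 0: x=[4.0000 12.0000] v=[1.0000 0.0000]
Step 1: x=[4.1800 11.9400] v=[1.8000 -0.6000]
Step 2: x=[4.4316 11.8248] v=[2.5160 -1.1520]
Step 3: x=[4.7424 11.6617] v=[3.1083 -1.6306]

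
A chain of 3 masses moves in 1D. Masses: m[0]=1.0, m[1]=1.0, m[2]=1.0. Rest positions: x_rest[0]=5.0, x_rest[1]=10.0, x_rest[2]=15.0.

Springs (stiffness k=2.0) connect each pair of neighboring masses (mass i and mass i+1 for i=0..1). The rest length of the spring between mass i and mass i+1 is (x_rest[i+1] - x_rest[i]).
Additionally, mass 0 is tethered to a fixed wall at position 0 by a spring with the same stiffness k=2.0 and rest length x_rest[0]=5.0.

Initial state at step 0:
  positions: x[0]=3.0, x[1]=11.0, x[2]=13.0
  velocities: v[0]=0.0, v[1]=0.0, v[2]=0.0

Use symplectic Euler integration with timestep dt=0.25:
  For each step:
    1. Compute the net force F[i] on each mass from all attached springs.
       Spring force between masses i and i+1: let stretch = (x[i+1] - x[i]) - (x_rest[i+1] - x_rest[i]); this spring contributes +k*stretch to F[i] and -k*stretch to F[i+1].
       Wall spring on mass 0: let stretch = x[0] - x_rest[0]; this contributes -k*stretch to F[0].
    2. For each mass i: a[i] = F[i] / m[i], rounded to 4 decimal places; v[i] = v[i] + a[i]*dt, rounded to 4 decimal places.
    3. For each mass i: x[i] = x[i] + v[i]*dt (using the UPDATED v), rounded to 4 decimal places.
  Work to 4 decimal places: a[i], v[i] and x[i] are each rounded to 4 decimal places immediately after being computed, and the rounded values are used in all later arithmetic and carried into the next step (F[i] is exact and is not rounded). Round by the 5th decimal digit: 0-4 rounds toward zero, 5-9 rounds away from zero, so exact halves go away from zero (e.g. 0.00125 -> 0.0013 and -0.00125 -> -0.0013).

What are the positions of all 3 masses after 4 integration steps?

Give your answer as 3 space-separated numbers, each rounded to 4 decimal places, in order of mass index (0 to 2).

Step 0: x=[3.0000 11.0000 13.0000] v=[0.0000 0.0000 0.0000]
Step 1: x=[3.6250 10.2500 13.3750] v=[2.5000 -3.0000 1.5000]
Step 2: x=[4.6250 9.0625 13.9844] v=[4.0000 -4.7500 2.4375]
Step 3: x=[5.6016 7.9356 14.6036] v=[3.9063 -4.5078 2.4766]
Step 4: x=[6.1697 7.3504 15.0143] v=[2.2725 -2.3408 1.6426]

Answer: 6.1697 7.3504 15.0143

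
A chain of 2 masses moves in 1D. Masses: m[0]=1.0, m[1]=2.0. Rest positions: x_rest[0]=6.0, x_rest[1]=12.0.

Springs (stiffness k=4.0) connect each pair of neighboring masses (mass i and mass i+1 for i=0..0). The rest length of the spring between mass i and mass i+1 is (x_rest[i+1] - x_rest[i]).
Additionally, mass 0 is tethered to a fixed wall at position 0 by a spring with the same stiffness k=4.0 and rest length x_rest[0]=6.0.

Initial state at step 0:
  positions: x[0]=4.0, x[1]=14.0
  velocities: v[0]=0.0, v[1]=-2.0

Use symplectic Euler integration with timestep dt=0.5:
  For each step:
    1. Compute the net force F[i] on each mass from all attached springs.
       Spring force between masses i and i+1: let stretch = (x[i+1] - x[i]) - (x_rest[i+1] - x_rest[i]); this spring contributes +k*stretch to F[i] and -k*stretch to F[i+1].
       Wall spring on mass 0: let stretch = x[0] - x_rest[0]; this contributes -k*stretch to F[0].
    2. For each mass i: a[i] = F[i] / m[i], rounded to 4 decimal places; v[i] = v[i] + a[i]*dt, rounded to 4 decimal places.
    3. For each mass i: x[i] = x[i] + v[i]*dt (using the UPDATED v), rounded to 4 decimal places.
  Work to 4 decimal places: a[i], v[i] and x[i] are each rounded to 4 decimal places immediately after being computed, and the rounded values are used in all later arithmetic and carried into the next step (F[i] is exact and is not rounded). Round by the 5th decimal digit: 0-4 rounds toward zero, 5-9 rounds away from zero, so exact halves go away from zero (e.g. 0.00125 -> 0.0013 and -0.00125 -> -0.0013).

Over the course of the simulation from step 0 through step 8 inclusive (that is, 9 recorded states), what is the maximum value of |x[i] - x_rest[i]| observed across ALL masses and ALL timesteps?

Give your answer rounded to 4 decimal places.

Step 0: x=[4.0000 14.0000] v=[0.0000 -2.0000]
Step 1: x=[10.0000 11.0000] v=[12.0000 -6.0000]
Step 2: x=[7.0000 10.5000] v=[-6.0000 -1.0000]
Step 3: x=[0.5000 11.2500] v=[-13.0000 1.5000]
Step 4: x=[4.2500 9.6250] v=[7.5000 -3.2500]
Step 5: x=[9.1250 8.3125] v=[9.7500 -2.6250]
Step 6: x=[4.0625 10.4063] v=[-10.1250 4.1875]
Step 7: x=[1.2813 12.3282] v=[-5.5624 3.8437]
Step 8: x=[8.2657 11.7266] v=[13.9688 -1.2032]
Max displacement = 5.5000

Answer: 5.5000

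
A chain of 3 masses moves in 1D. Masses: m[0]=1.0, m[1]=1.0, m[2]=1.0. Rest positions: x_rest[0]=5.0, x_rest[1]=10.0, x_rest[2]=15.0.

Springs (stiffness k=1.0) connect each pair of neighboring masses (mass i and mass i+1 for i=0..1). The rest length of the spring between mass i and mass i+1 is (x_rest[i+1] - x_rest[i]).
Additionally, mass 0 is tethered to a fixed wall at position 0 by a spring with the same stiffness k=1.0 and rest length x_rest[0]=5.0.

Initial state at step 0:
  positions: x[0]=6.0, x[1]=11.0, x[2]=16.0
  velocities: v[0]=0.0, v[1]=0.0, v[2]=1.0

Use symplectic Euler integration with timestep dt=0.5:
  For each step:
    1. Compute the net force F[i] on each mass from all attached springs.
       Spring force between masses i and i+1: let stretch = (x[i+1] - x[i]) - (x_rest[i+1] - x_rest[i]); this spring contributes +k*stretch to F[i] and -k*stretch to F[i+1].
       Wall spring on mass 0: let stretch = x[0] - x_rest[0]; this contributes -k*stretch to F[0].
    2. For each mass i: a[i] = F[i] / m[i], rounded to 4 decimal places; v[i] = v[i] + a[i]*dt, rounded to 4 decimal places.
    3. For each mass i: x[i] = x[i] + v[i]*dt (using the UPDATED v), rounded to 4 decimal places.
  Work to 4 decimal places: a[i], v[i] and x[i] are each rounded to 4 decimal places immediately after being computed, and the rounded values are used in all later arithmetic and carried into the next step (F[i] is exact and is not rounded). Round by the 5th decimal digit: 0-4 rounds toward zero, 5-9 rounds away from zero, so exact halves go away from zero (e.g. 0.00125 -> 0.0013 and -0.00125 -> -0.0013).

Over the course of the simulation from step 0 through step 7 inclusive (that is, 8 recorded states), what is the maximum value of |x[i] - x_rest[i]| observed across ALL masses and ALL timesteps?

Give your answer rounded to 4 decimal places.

Step 0: x=[6.0000 11.0000 16.0000] v=[0.0000 0.0000 1.0000]
Step 1: x=[5.7500 11.0000 16.5000] v=[-0.5000 0.0000 1.0000]
Step 2: x=[5.3750 11.0625 16.8750] v=[-0.7500 0.1250 0.7500]
Step 3: x=[5.0781 11.1563 17.0469] v=[-0.5938 0.1875 0.3438]
Step 4: x=[5.0312 11.2032 16.9962] v=[-0.0938 0.0937 -0.1015]
Step 5: x=[5.2695 11.1553 16.7472] v=[0.4766 -0.0958 -0.4980]
Step 6: x=[5.6619 11.0339 16.3502] v=[0.7848 -0.2428 -0.7940]
Step 7: x=[5.9819 10.8986 15.8741] v=[0.6399 -0.2707 -0.9522]
Max displacement = 2.0469

Answer: 2.0469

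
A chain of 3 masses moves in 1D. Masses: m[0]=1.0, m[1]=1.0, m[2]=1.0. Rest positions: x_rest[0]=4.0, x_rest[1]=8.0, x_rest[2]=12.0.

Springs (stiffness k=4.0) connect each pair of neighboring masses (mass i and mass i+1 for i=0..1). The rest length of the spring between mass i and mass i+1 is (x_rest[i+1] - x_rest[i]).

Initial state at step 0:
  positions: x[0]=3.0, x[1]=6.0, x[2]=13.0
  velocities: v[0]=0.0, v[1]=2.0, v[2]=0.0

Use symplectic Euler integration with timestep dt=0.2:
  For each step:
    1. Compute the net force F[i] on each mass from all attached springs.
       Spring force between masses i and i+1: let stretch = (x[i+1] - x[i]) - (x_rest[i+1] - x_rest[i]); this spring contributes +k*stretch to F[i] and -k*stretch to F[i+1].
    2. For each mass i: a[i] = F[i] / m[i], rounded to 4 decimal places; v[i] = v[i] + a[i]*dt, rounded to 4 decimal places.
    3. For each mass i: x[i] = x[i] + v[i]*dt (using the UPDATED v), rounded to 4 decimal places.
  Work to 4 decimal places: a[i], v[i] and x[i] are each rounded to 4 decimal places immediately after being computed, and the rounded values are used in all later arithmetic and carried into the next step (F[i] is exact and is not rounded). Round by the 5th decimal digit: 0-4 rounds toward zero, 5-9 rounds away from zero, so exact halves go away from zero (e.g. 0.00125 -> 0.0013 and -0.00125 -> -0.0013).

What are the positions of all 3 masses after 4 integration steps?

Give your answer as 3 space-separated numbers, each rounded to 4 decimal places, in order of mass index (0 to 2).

Step 0: x=[3.0000 6.0000 13.0000] v=[0.0000 2.0000 0.0000]
Step 1: x=[2.8400 7.0400 12.5200] v=[-0.8000 5.2000 -2.4000]
Step 2: x=[2.7120 8.2848 11.8032] v=[-0.6400 6.2240 -3.5840]
Step 3: x=[2.8356 9.2009 11.1635] v=[0.6182 4.5805 -3.1987]
Step 4: x=[3.3377 9.4126 10.8497] v=[2.5104 1.0583 -1.5688]

Answer: 3.3377 9.4126 10.8497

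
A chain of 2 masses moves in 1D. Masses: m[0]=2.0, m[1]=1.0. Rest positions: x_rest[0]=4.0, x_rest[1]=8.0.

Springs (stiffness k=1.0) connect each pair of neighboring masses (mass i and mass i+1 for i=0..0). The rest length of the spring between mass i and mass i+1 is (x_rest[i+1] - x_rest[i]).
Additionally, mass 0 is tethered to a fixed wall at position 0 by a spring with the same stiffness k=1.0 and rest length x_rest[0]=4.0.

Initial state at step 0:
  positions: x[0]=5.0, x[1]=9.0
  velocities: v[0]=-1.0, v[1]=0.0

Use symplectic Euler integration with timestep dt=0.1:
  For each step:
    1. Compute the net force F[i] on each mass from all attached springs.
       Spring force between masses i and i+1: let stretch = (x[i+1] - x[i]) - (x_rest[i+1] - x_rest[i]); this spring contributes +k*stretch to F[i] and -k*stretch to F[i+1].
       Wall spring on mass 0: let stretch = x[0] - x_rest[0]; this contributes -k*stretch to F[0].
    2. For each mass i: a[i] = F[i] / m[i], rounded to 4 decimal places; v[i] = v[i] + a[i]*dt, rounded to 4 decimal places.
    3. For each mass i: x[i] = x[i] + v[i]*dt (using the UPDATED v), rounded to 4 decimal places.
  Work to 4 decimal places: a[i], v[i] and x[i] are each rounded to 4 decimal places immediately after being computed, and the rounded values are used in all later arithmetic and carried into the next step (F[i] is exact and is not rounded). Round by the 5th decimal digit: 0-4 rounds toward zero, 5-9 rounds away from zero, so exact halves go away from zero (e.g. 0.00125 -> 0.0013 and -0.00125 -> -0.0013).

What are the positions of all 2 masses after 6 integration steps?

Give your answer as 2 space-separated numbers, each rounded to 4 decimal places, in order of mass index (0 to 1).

Step 0: x=[5.0000 9.0000] v=[-1.0000 0.0000]
Step 1: x=[4.8950 9.0000] v=[-1.0500 0.0000]
Step 2: x=[4.7861 8.9990] v=[-1.0895 -0.0105]
Step 3: x=[4.6743 8.9958] v=[-1.1182 -0.0318]
Step 4: x=[4.5607 8.9894] v=[-1.1358 -0.0640]
Step 5: x=[4.4465 8.9787] v=[-1.1424 -0.1069]
Step 6: x=[4.3327 8.9627] v=[-1.1381 -0.1601]

Answer: 4.3327 8.9627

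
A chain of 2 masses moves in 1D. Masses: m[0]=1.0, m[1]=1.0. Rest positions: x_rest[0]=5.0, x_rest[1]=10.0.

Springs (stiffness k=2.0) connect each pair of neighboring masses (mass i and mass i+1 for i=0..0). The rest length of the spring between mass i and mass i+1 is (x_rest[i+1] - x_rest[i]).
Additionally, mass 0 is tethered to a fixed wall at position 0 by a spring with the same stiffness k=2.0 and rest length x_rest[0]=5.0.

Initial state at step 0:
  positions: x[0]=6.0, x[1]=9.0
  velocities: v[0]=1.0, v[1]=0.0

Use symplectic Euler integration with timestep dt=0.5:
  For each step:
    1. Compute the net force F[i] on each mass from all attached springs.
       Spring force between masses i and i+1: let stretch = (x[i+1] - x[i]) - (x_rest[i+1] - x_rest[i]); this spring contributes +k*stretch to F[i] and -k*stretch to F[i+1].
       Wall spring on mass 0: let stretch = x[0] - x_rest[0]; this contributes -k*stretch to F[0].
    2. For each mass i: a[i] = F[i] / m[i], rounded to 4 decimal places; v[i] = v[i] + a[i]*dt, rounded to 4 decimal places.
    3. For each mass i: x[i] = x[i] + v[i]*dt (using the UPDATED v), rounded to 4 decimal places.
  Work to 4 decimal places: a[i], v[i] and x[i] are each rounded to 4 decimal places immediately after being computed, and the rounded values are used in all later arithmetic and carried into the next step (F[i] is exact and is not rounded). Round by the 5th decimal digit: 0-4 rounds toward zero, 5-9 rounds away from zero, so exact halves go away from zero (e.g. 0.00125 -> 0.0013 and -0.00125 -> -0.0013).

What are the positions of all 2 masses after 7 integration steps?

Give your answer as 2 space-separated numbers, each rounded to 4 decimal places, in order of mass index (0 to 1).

Answer: 4.1250 10.9688

Derivation:
Step 0: x=[6.0000 9.0000] v=[1.0000 0.0000]
Step 1: x=[5.0000 10.0000] v=[-2.0000 2.0000]
Step 2: x=[4.0000 11.0000] v=[-2.0000 2.0000]
Step 3: x=[4.5000 11.0000] v=[1.0000 0.0000]
Step 4: x=[6.0000 10.2500] v=[3.0000 -1.5000]
Step 5: x=[6.6250 9.8750] v=[1.2500 -0.7500]
Step 6: x=[5.5625 10.3750] v=[-2.1250 1.0000]
Step 7: x=[4.1250 10.9688] v=[-2.8750 1.1875]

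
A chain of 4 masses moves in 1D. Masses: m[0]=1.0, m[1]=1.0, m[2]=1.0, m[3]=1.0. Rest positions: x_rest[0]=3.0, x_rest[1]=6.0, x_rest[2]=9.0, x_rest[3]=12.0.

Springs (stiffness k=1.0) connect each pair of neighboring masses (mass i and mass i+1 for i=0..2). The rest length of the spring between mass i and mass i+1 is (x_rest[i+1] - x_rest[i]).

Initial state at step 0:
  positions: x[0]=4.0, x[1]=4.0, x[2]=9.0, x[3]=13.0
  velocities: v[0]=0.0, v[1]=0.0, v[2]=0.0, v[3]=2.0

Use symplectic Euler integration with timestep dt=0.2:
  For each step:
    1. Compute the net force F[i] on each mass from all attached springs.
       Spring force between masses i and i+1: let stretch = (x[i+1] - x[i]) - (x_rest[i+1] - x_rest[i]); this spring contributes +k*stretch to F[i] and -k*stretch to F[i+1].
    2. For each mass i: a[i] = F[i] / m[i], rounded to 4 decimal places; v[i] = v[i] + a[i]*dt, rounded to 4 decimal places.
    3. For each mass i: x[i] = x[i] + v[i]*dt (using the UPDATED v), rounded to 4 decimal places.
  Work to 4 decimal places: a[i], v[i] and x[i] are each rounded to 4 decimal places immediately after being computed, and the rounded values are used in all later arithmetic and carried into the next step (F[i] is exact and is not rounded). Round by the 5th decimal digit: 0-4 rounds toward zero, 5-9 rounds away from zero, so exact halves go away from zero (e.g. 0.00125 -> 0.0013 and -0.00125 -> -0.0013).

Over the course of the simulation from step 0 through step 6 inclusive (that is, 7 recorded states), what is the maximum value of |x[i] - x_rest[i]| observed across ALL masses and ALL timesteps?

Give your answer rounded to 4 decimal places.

Step 0: x=[4.0000 4.0000 9.0000 13.0000] v=[0.0000 0.0000 0.0000 2.0000]
Step 1: x=[3.8800 4.2000 8.9600 13.3600] v=[-0.6000 1.0000 -0.2000 1.8000]
Step 2: x=[3.6528 4.5776 8.9056 13.6640] v=[-1.1360 1.8880 -0.2720 1.5200]
Step 3: x=[3.3426 5.0913 8.8684 13.8977] v=[-1.5510 2.5686 -0.1859 1.1683]
Step 4: x=[2.9823 5.6862 8.8813 14.0502] v=[-1.8013 2.9743 0.0645 0.7624]
Step 5: x=[2.6102 6.3007 8.9732 14.1159] v=[-1.8605 3.0725 0.4593 0.3286]
Step 6: x=[2.2657 6.8745 9.1639 14.0959] v=[-1.7224 2.8689 0.9533 -0.0999]
Max displacement = 2.1159

Answer: 2.1159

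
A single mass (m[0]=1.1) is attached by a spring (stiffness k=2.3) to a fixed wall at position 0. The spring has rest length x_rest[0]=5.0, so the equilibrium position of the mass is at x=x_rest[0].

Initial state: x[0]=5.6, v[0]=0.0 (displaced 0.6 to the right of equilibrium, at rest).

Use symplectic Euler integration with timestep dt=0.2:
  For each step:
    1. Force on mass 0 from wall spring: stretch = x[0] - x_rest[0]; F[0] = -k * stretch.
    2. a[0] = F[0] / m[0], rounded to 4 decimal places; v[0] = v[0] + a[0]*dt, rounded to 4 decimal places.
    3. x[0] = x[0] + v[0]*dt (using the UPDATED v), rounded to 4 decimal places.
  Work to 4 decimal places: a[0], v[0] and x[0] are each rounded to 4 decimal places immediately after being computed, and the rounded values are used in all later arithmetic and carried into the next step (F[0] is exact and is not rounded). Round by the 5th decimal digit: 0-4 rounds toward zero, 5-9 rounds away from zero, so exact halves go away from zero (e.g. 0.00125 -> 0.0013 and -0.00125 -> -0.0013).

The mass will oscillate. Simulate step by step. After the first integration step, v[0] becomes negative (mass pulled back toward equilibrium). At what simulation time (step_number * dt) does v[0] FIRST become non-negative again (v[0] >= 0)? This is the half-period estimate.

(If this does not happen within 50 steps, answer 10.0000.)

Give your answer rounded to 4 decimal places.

Answer: 2.2000

Derivation:
Step 0: x=[5.6000] v=[0.0000]
Step 1: x=[5.5498] v=[-0.2509]
Step 2: x=[5.4536] v=[-0.4808]
Step 3: x=[5.3195] v=[-0.6705]
Step 4: x=[5.1587] v=[-0.8041]
Step 5: x=[4.9846] v=[-0.8705]
Step 6: x=[4.8118] v=[-0.8641]
Step 7: x=[4.6547] v=[-0.7854]
Step 8: x=[4.5265] v=[-0.6410]
Step 9: x=[4.4379] v=[-0.4430]
Step 10: x=[4.3963] v=[-0.2079]
Step 11: x=[4.4052] v=[0.0446]
First v>=0 after going negative at step 11, time=2.2000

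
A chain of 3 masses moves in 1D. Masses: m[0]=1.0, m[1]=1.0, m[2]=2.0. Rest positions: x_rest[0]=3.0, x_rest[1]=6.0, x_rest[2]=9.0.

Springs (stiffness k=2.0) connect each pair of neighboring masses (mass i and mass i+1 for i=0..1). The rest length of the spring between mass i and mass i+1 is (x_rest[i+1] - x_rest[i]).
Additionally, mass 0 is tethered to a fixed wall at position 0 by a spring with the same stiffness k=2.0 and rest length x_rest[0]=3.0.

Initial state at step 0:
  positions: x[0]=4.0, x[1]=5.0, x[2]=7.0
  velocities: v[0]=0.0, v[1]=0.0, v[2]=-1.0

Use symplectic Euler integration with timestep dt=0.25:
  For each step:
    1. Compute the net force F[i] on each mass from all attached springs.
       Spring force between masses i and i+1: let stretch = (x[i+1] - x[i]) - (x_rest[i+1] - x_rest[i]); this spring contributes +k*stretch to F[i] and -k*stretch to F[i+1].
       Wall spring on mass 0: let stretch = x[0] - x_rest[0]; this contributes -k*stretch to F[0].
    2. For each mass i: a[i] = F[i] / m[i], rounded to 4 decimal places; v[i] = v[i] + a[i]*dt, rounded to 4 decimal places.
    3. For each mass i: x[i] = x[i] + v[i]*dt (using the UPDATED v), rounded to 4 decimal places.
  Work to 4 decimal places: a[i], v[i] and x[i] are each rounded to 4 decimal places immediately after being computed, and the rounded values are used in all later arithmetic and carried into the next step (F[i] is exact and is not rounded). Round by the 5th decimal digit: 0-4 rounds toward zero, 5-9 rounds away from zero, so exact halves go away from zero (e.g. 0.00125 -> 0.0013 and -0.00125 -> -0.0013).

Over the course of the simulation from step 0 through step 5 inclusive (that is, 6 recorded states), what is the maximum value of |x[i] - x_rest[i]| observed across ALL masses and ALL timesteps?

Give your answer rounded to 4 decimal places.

Answer: 2.3006

Derivation:
Step 0: x=[4.0000 5.0000 7.0000] v=[0.0000 0.0000 -1.0000]
Step 1: x=[3.6250 5.1250 6.8125] v=[-1.5000 0.5000 -0.7500]
Step 2: x=[2.9844 5.2735 6.7070] v=[-2.5625 0.5938 -0.4219]
Step 3: x=[2.2569 5.3150 6.6994] v=[-2.9102 0.1660 -0.0303]
Step 4: x=[1.6295 5.1473 6.7928] v=[-2.5096 -0.6709 0.3736]
Step 5: x=[1.2381 4.7455 6.9709] v=[-1.5655 -1.6071 0.7122]
Max displacement = 2.3006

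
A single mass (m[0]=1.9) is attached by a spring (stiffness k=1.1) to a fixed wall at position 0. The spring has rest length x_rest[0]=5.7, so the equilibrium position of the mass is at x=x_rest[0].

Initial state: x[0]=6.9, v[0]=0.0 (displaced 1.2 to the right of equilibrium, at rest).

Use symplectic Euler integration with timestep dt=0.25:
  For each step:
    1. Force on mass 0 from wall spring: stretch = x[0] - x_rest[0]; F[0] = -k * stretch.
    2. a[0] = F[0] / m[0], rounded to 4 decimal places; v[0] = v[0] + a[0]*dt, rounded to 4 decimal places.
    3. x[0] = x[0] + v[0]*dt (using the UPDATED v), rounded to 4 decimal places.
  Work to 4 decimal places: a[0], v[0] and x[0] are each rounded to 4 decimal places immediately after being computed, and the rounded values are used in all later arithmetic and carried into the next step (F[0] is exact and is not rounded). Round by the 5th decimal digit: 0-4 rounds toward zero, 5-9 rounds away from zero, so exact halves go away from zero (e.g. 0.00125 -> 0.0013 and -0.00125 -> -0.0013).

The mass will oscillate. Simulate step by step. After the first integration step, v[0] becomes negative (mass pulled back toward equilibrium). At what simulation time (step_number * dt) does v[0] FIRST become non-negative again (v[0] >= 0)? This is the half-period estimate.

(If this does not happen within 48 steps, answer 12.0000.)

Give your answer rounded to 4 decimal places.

Step 0: x=[6.9000] v=[0.0000]
Step 1: x=[6.8566] v=[-0.1737]
Step 2: x=[6.7713] v=[-0.3411]
Step 3: x=[6.6473] v=[-0.4962]
Step 4: x=[6.4890] v=[-0.6333]
Step 5: x=[6.3021] v=[-0.7475]
Step 6: x=[6.0934] v=[-0.8347]
Step 7: x=[5.8705] v=[-0.8917]
Step 8: x=[5.6414] v=[-0.9164]
Step 9: x=[5.4144] v=[-0.9079]
Step 10: x=[5.1978] v=[-0.8666]
Step 11: x=[4.9993] v=[-0.7939]
Step 12: x=[4.8262] v=[-0.6925]
Step 13: x=[4.6847] v=[-0.5660]
Step 14: x=[4.5799] v=[-0.4191]
Step 15: x=[4.5157] v=[-0.2570]
Step 16: x=[4.4943] v=[-0.0856]
Step 17: x=[4.5165] v=[0.0889]
First v>=0 after going negative at step 17, time=4.2500

Answer: 4.2500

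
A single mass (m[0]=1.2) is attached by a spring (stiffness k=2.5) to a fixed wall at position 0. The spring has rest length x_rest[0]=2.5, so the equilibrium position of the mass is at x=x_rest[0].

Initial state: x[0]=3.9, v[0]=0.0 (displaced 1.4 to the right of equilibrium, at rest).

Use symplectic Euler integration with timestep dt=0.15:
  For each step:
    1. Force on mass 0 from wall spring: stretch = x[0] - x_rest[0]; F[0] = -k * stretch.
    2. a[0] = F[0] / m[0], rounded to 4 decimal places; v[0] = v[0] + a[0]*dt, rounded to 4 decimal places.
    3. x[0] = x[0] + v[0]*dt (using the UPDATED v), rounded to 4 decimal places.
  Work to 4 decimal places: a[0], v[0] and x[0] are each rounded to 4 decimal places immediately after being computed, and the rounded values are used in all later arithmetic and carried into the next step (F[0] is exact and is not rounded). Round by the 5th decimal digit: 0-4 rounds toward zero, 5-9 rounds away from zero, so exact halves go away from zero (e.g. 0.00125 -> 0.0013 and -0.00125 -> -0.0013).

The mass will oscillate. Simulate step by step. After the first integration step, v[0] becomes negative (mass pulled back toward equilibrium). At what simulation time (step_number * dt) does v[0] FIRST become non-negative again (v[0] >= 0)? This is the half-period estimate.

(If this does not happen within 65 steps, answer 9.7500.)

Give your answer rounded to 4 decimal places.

Answer: 2.2500

Derivation:
Step 0: x=[3.9000] v=[0.0000]
Step 1: x=[3.8344] v=[-0.4375]
Step 2: x=[3.7062] v=[-0.8545]
Step 3: x=[3.5215] v=[-1.2314]
Step 4: x=[3.2889] v=[-1.5506]
Step 5: x=[3.0193] v=[-1.7971]
Step 6: x=[2.7254] v=[-1.9594]
Step 7: x=[2.4209] v=[-2.0298]
Step 8: x=[2.1201] v=[-2.0051]
Step 9: x=[1.8371] v=[-1.8864]
Step 10: x=[1.5852] v=[-1.6793]
Step 11: x=[1.3762] v=[-1.3934]
Step 12: x=[1.2199] v=[-1.0422]
Step 13: x=[1.1236] v=[-0.6422]
Step 14: x=[1.0918] v=[-0.2121]
Step 15: x=[1.1260] v=[0.2280]
First v>=0 after going negative at step 15, time=2.2500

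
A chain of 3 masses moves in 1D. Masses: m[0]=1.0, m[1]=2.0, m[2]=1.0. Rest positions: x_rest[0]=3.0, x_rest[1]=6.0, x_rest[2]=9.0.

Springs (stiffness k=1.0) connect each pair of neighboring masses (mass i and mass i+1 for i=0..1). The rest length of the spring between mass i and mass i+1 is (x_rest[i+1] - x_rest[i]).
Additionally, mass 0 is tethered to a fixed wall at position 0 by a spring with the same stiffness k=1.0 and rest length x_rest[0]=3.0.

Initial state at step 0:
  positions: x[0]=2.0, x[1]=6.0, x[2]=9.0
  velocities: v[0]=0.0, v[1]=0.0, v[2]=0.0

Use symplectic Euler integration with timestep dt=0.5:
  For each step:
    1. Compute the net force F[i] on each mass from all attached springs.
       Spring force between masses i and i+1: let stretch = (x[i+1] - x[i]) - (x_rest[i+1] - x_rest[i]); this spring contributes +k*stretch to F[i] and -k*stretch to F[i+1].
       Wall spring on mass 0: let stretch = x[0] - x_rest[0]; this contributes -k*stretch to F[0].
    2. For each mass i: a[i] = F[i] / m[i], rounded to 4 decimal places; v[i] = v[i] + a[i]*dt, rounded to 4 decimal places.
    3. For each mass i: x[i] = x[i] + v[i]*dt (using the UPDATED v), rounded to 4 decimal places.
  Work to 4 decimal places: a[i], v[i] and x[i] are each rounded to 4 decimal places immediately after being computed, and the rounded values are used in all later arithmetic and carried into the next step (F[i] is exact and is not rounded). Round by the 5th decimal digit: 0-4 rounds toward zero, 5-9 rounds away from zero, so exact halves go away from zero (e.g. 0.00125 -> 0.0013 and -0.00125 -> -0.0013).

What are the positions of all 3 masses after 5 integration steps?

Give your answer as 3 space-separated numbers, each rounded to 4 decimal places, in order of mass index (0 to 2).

Answer: 3.4300 5.9916 8.5863

Derivation:
Step 0: x=[2.0000 6.0000 9.0000] v=[0.0000 0.0000 0.0000]
Step 1: x=[2.5000 5.8750 9.0000] v=[1.0000 -0.2500 0.0000]
Step 2: x=[3.2188 5.7188 8.9688] v=[1.4375 -0.3125 -0.0625]
Step 3: x=[3.7579 5.6563 8.8751] v=[1.0781 -0.1250 -0.1875]
Step 4: x=[3.8321 5.7589 8.7267] v=[0.1484 0.2051 -0.2969]
Step 5: x=[3.4300 5.9916 8.5863] v=[-0.8043 0.4654 -0.2808]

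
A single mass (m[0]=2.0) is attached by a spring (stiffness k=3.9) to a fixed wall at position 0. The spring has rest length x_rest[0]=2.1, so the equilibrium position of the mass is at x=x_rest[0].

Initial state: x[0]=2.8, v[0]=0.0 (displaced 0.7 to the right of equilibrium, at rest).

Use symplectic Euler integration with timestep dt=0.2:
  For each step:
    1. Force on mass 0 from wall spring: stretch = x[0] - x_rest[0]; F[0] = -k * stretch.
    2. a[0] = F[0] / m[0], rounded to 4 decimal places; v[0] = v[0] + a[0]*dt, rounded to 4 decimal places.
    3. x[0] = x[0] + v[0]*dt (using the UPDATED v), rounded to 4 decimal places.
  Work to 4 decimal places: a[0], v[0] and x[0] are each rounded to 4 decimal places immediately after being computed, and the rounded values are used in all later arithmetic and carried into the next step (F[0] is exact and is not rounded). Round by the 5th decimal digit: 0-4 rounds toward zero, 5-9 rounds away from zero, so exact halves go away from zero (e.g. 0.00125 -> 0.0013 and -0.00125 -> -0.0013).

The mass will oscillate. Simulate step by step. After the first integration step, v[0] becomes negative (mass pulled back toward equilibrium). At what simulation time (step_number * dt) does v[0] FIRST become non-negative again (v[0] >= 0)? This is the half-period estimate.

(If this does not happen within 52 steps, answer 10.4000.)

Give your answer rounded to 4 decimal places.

Step 0: x=[2.8000] v=[0.0000]
Step 1: x=[2.7454] v=[-0.2730]
Step 2: x=[2.6405] v=[-0.5247]
Step 3: x=[2.4934] v=[-0.7355]
Step 4: x=[2.3156] v=[-0.8889]
Step 5: x=[2.1210] v=[-0.9730]
Step 6: x=[1.9248] v=[-0.9812]
Step 7: x=[1.7422] v=[-0.9129]
Step 8: x=[1.5875] v=[-0.7734]
Step 9: x=[1.4728] v=[-0.5735]
Step 10: x=[1.4070] v=[-0.3289]
Step 11: x=[1.3953] v=[-0.0586]
Step 12: x=[1.4385] v=[0.2162]
First v>=0 after going negative at step 12, time=2.4000

Answer: 2.4000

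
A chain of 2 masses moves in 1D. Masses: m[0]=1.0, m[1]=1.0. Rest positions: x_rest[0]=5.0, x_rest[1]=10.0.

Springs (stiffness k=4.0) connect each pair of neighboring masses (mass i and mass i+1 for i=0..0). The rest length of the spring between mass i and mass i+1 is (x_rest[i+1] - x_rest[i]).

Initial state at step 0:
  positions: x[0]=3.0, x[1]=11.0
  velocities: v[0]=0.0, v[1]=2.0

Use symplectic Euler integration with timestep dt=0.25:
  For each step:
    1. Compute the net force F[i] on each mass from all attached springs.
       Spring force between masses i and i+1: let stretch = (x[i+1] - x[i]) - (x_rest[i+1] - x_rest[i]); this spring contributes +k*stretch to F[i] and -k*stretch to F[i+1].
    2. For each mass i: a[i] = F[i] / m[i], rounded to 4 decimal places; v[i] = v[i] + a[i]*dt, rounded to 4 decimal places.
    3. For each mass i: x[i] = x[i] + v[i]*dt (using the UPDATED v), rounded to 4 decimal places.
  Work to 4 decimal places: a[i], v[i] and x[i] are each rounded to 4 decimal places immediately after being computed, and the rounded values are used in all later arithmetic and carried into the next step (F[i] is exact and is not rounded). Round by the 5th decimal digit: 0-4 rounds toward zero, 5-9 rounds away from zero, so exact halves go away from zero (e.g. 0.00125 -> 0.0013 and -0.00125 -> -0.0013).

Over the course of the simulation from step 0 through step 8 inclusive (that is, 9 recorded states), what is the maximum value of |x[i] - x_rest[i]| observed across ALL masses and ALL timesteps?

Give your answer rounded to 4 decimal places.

Step 0: x=[3.0000 11.0000] v=[0.0000 2.0000]
Step 1: x=[3.7500 10.7500] v=[3.0000 -1.0000]
Step 2: x=[5.0000 10.0000] v=[5.0000 -3.0000]
Step 3: x=[6.2500 9.2500] v=[5.0000 -3.0000]
Step 4: x=[7.0000 9.0000] v=[3.0000 -1.0000]
Step 5: x=[7.0000 9.5000] v=[0.0000 2.0000]
Step 6: x=[6.3750 10.6250] v=[-2.5000 4.5000]
Step 7: x=[5.5625 11.9375] v=[-3.2500 5.2500]
Step 8: x=[5.0938 12.9063] v=[-1.8750 3.8750]
Max displacement = 2.9063

Answer: 2.9063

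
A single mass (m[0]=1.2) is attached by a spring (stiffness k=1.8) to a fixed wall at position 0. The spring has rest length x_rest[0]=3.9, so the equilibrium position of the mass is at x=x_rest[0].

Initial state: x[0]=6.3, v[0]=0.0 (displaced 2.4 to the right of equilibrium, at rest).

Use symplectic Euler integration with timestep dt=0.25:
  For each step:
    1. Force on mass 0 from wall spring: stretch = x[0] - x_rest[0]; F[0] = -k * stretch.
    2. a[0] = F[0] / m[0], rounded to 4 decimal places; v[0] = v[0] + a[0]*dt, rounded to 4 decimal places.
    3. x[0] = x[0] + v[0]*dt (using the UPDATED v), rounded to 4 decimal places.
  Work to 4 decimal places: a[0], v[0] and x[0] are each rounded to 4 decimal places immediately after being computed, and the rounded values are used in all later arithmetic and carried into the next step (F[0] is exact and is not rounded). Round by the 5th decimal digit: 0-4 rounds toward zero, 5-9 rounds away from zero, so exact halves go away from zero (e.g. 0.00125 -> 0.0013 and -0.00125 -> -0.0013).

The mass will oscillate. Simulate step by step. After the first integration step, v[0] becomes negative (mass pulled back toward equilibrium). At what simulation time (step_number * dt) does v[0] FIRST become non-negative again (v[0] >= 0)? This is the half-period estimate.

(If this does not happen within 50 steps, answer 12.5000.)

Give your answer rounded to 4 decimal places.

Step 0: x=[6.3000] v=[0.0000]
Step 1: x=[6.0750] v=[-0.9000]
Step 2: x=[5.6461] v=[-1.7156]
Step 3: x=[5.0535] v=[-2.3704]
Step 4: x=[4.3528] v=[-2.8030]
Step 5: x=[3.6096] v=[-2.9728]
Step 6: x=[2.8936] v=[-2.8639]
Step 7: x=[2.2720] v=[-2.4865]
Step 8: x=[1.8030] v=[-1.8760]
Step 9: x=[1.5306] v=[-1.0896]
Step 10: x=[1.4803] v=[-0.2011]
Step 11: x=[1.6569] v=[0.7063]
First v>=0 after going negative at step 11, time=2.7500

Answer: 2.7500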